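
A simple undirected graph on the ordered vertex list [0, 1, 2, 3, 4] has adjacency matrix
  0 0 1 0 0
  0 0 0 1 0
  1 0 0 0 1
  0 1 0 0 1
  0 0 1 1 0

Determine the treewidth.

1

A width-1 tree decomposition is:
Bags: B1 = {1, 3}  B2 = {3, 4}  B3 = {2, 4}  B4 = {0, 2}
Tree: B1–B2, B2–B3, B3–B4
The largest bag has 2 vertices, giving width 1; this decomposition certifies tw(G) ≤ 1. Since G has at least one edge (e.g. 1–3), it is not an edgeless graph, so tw(G) ≥ 1. The upper and lower bounds meet at 1, so that is the treewidth.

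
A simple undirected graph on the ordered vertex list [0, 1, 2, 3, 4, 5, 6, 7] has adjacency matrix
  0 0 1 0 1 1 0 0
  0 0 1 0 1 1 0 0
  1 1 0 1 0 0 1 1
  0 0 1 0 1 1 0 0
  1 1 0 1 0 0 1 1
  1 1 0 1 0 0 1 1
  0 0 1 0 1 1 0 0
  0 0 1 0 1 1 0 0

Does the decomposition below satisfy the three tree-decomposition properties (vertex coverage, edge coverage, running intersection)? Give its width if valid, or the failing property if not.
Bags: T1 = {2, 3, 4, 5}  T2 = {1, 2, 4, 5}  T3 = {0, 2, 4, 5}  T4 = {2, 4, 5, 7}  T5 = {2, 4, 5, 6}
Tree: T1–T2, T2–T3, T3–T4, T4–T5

Checking the three conditions: (i) the bags cover all of {0, 1, 2, 3, 4, 5, 6, 7}; (ii) for each edge, some bag contains both endpoints; (iii) the bags containing any fixed vertex form a subtree. All hold, so the decomposition is valid with width 4 − 1 = 3.

Yes; width 3.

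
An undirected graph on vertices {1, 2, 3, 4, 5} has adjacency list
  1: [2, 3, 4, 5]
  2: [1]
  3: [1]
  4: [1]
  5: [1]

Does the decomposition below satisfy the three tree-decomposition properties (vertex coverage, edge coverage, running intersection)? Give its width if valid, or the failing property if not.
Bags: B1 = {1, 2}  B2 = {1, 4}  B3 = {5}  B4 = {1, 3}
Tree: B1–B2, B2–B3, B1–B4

A tree decomposition must satisfy three properties: every vertex lies in some bag; for every edge, both endpoints lie together in some bag; and for every vertex, the bags containing it form a connected subtree. Here edge (1,5) lies in no bag, so the decomposition is invalid.

No — edge (1,5) lies in no bag.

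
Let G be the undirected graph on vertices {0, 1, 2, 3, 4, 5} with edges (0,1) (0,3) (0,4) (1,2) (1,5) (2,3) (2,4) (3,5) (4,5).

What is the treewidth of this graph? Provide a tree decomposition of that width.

Treewidth 3.
One such decomposition:
Bags: B1 = {1, 2, 3, 4}  B2 = {0, 1, 3, 4}  B3 = {1, 3, 4, 5}
Tree: B1–B2, B2–B3

Each bag holds 4 vertices, so the decomposition has width 3, which upper-bounds the treewidth. For the lower bound: the 4 vertex sets {2,3}, {0,4}, {1}, {5} are disjoint, each induces a connected subgraph, and every pair is joined by at least one edge of G. Contracting each set to a single vertex therefore yields K_{4} as a minor, and since treewidth is minor-monotone, tw(G) ≥ tw(K_{4}) = 3. Hence tw(G) = 3 exactly.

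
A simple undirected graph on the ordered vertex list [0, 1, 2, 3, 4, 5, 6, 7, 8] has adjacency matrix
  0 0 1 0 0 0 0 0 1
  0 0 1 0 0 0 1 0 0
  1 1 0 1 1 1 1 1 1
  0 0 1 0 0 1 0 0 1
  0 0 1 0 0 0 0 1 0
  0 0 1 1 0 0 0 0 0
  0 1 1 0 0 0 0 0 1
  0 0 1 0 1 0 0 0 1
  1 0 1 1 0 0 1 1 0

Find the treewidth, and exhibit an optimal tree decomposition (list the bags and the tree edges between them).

Treewidth 2.
Bags: B1 = {2, 7, 8}  B2 = {0, 2, 8}  B3 = {2, 3, 8}  B4 = {2, 6, 8}  B5 = {1, 2, 6}  B6 = {2, 4, 7}  B7 = {2, 3, 5}
Tree: B1–B2, B2–B3, B1–B4, B4–B5, B1–B6, B3–B7

Every bag has size at most 3, so the width is 3 − 1 = 2 and tw(G) ≤ 2. On the other hand G contains the 3-clique {0, 2, 8}. A clique must lie in a single bag of any decomposition, so no decomposition can have width below 2. Therefore the treewidth is 2.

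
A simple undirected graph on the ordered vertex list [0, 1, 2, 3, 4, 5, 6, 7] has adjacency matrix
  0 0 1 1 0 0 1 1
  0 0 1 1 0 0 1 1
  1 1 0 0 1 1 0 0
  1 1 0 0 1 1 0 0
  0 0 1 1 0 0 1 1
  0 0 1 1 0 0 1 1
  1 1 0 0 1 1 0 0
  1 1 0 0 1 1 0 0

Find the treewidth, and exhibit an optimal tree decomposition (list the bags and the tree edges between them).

Treewidth 4.
One optimal decomposition is:
Bags: B1 = {1, 2, 3, 6, 7}  B2 = {2, 3, 4, 6, 7}  B3 = {2, 3, 5, 6, 7}  B4 = {0, 2, 3, 6, 7}
Tree: B1–B2, B2–B3, B3–B4

Every bag has size at most 5, so the width is 5 − 1 = 4 and tw(G) ≤ 4. For the lower bound: the 5 vertex sets {1,7}, {3,4}, {5,6}, {2}, {0} are disjoint, each induces a connected subgraph, and every pair is joined by at least one edge of G. Contracting each set to a single vertex therefore yields K_{5} as a minor, and since treewidth is minor-monotone, tw(G) ≥ tw(K_{5}) = 4. Therefore the treewidth is 4.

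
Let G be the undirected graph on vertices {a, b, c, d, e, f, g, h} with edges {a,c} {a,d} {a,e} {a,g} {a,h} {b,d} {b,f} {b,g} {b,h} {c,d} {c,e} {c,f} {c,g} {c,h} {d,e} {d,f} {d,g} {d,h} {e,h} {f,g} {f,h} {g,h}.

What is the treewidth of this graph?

4

A width-4 tree decomposition is:
Bags: B1 = {c, d, f, g, h}  B2 = {a, c, d, g, h}  B3 = {a, c, d, e, h}  B4 = {b, d, f, g, h}
Tree: B1–B2, B2–B3, B1–B4
The largest bag has 5 vertices, giving width 4; this decomposition certifies tw(G) ≤ 4. Conversely, {a, c, d, g, h} is a clique of size 5, and the vertices of any clique must share a bag in every tree decomposition; so some bag has ≥ 5 vertices and tw(G) ≥ 4. Combining the bounds, tw(G) = 4.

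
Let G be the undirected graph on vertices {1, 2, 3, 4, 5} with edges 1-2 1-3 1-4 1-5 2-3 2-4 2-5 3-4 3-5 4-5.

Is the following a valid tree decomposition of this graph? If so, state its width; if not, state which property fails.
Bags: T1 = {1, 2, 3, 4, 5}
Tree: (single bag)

Vertex coverage: the bags together contain {1, 2, 3, 4, 5}, the full vertex set. Edge coverage: each edge of G has both endpoints in at least one bag. Running intersection: for every vertex, the bags containing it form a connected subtree. All three properties hold, so this is a valid tree decomposition of width max|bag| − 1 = 4, and hence tw(G) ≤ 4.

Yes; width 4.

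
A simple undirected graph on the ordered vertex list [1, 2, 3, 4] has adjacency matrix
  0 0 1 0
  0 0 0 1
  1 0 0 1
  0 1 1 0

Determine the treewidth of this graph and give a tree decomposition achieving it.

The largest bag has 2 vertices, giving width 1; this decomposition certifies tw(G) ≤ 1. G has an edge, so its treewidth is at least 1. The upper and lower bounds meet at 1, so that is the treewidth.

Treewidth 1.
One optimal decomposition is:
Bags: B1 = {2, 4}  B2 = {3, 4}  B3 = {1, 3}
Tree: B1–B2, B2–B3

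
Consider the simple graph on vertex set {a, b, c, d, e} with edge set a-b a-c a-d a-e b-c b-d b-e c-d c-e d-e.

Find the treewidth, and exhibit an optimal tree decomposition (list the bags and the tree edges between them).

Treewidth 4.
One optimal decomposition is:
Bags: B1 = {a, b, c, d, e}
Tree: (single bag)

A single bag containing all 5 vertices is trivially a valid decomposition of width 4. Conversely, {a, b, c, d, e} is a clique of size 5, and the vertices of any clique must share a bag in every tree decomposition; so some bag has ≥ 5 vertices and tw(G) ≥ 4. Hence tw(G) = 4 exactly.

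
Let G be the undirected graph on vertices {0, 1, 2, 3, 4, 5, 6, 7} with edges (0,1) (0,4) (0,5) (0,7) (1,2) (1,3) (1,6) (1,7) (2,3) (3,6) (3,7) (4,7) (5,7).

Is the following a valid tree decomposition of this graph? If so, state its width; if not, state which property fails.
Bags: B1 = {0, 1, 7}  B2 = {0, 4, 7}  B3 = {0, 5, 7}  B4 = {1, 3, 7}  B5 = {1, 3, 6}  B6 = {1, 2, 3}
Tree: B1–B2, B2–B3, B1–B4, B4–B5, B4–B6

Yes; width 2.

Vertex coverage: the bags together contain {0, 1, 2, 3, 4, 5, 6, 7}, the full vertex set. Edge coverage: each edge of G has both endpoints in at least one bag. Running intersection: for every vertex, the bags containing it form a connected subtree. All three properties hold, so this is a valid tree decomposition of width max|bag| − 1 = 2, and hence tw(G) ≤ 2.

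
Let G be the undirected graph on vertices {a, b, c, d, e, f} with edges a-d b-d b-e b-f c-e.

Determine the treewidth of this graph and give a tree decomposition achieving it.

Every bag has size at most 2, so the width is 2 − 1 = 1 and tw(G) ≤ 1. Any graph with an edge has treewidth ≥ 1, and G has the edge b–d. Therefore the treewidth is 1.

Treewidth 1.
One optimal decomposition is:
Bags: B1 = {b, d}  B2 = {b, e}  B3 = {a, d}  B4 = {b, f}  B5 = {c, e}
Tree: B1–B2, B1–B3, B2–B4, B2–B5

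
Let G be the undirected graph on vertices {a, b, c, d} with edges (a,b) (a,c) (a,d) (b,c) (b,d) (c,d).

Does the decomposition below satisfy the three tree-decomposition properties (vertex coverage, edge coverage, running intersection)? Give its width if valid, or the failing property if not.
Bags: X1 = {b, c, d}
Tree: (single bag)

A tree decomposition must satisfy three properties: every vertex lies in some bag; for every edge, both endpoints lie together in some bag; and for every vertex, the bags containing it form a connected subtree. Here vertex a appears in no bag, so the decomposition is invalid.

No — vertex a appears in no bag.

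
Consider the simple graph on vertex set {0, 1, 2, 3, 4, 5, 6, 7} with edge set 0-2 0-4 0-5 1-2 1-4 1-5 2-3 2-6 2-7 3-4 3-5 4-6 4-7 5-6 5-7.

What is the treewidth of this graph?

A width-3 tree decomposition is:
Bags: B1 = {1, 2, 4, 5}  B2 = {2, 4, 5, 6}  B3 = {0, 2, 4, 5}  B4 = {2, 3, 4, 5}  B5 = {2, 4, 5, 7}
Tree: B1–B2, B2–B3, B3–B4, B4–B5
Every bag has size at most 4, so the width is 4 − 1 = 3 and tw(G) ≤ 3. For the lower bound: the 4 vertex sets {1,5}, {4,6}, {2}, {0} are disjoint, each induces a connected subgraph, and every pair is joined by at least one edge of G. Contracting each set to a single vertex therefore yields K_{4} as a minor, and since treewidth is minor-monotone, tw(G) ≥ tw(K_{4}) = 3. Combining the bounds, tw(G) = 3.

3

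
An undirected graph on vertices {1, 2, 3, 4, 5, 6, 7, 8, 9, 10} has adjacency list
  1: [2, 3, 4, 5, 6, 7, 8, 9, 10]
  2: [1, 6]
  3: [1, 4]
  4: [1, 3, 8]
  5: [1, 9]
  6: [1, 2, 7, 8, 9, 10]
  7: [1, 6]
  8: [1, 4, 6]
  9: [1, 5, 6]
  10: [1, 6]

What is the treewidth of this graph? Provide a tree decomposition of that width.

The largest bag has 3 vertices, giving width 2; this decomposition certifies tw(G) ≤ 2. Conversely, {1, 3, 4} is a clique of size 3, and the vertices of any clique must share a bag in every tree decomposition; so some bag has ≥ 3 vertices and tw(G) ≥ 2. Combining the bounds, tw(G) = 2.

Treewidth 2.
One such decomposition:
Bags: B1 = {1, 6, 8}  B2 = {1, 4, 8}  B3 = {1, 6, 9}  B4 = {1, 6, 7}  B5 = {1, 2, 6}  B6 = {1, 6, 10}  B7 = {1, 5, 9}  B8 = {1, 3, 4}
Tree: B1–B2, B1–B3, B3–B4, B4–B5, B3–B6, B3–B7, B2–B8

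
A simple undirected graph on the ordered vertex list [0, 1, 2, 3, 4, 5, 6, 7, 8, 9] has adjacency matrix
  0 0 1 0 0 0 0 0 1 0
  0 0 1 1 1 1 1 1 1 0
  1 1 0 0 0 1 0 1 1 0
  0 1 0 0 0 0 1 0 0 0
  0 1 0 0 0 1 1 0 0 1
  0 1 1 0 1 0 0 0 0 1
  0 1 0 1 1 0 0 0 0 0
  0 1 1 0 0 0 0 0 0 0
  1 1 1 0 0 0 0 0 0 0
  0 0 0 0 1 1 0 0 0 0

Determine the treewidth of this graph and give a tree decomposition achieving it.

Treewidth 2.
One optimal decomposition is:
Bags: B1 = {1, 4, 5}  B2 = {1, 2, 5}  B3 = {1, 4, 6}  B4 = {1, 2, 8}  B5 = {1, 3, 6}  B6 = {4, 5, 9}  B7 = {1, 2, 7}  B8 = {0, 2, 8}
Tree: B1–B2, B1–B3, B2–B4, B3–B5, B1–B6, B2–B7, B4–B8

The largest bag has 3 vertices, giving width 2; this decomposition certifies tw(G) ≤ 2. Conversely, {0, 2, 8} is a clique of size 3, and the vertices of any clique must share a bag in every tree decomposition; so some bag has ≥ 3 vertices and tw(G) ≥ 2. Hence tw(G) = 2 exactly.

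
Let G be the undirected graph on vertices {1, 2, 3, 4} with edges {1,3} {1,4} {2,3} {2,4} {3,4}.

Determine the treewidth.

A width-2 tree decomposition is:
Bags: B1 = {2, 3, 4}  B2 = {1, 3, 4}
Tree: B1–B2
The largest bag has 3 vertices, giving width 2; this decomposition certifies tw(G) ≤ 2. For the lower bound, the 3 vertices {1, 3, 4} are pairwise adjacent, and any tree decomposition puts a clique entirely inside one bag — forcing width ≥ 2. Therefore the treewidth is 2.

2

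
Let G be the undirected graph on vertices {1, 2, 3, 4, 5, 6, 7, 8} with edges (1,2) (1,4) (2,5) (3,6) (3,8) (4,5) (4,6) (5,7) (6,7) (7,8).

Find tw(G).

2

A width-2 tree decomposition is:
Bags: B1 = {3, 6, 8}  B2 = {6, 7, 8}  B3 = {4, 6, 7}  B4 = {4, 5, 7}  B5 = {1, 4, 5}  B6 = {1, 2, 5}
Tree: B1–B2, B2–B3, B3–B4, B4–B5, B5–B6
Each bag holds 3 vertices, so the decomposition has width 2, which upper-bounds the treewidth. For the lower bound, G contains the cycle 3–8–7–6–3, so G is not a forest; only forests have treewidth ≤ 1, hence tw(G) ≥ 2. Hence tw(G) = 2 exactly.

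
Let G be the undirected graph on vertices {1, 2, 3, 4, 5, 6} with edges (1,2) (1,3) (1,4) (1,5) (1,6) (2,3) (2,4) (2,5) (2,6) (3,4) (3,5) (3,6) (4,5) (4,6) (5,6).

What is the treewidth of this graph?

A width-5 tree decomposition is:
Bags: B1 = {1, 2, 3, 4, 5, 6}
Tree: (single bag)
A single bag containing all 6 vertices is trivially a valid decomposition of width 5. For the lower bound, the 6 vertices {1, 2, 3, 4, 5, 6} are pairwise adjacent, and any tree decomposition puts a clique entirely inside one bag — forcing width ≥ 5. Hence tw(G) = 5 exactly.

5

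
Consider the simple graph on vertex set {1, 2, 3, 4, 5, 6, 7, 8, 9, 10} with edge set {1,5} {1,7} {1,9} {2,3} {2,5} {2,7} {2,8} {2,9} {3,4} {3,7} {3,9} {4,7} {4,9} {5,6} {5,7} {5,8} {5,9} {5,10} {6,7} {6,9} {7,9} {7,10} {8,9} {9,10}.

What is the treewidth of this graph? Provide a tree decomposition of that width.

Every bag has size at most 4, so the width is 4 − 1 = 3 and tw(G) ≤ 3. On the other hand G contains the 4-clique {2, 5, 8, 9}. A clique must lie in a single bag of any decomposition, so no decomposition can have width below 3. Therefore the treewidth is 3.

Treewidth 3.
One such decomposition:
Bags: B1 = {2, 5, 7, 9}  B2 = {5, 7, 9, 10}  B3 = {2, 3, 7, 9}  B4 = {2, 5, 8, 9}  B5 = {3, 4, 7, 9}  B6 = {5, 6, 7, 9}  B7 = {1, 5, 7, 9}
Tree: B1–B2, B1–B3, B1–B4, B3–B5, B2–B6, B6–B7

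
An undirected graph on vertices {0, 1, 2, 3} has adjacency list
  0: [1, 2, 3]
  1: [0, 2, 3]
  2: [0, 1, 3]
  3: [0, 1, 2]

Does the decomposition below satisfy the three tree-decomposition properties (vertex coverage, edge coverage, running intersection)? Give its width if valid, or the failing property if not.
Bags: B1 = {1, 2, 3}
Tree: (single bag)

No — vertex 0 appears in no bag.

A tree decomposition must satisfy three properties: every vertex lies in some bag; for every edge, both endpoints lie together in some bag; and for every vertex, the bags containing it form a connected subtree. Here vertex 0 appears in no bag, so the decomposition is invalid.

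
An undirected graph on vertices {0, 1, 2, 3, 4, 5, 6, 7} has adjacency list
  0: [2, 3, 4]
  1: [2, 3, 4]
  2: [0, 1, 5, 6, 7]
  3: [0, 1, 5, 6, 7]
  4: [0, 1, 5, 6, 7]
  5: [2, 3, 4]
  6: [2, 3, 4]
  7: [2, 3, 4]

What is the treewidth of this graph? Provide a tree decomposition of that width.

The largest bag has 4 vertices, giving width 3; this decomposition certifies tw(G) ≤ 3. For the lower bound: the 4 vertex sets {2,5}, {4,6}, {3}, {0} are disjoint, each induces a connected subgraph, and every pair is joined by at least one edge of G. Contracting each set to a single vertex therefore yields K_{4} as a minor, and since treewidth is minor-monotone, tw(G) ≥ tw(K_{4}) = 3. Therefore the treewidth is 3.

Treewidth 3.
One optimal decomposition is:
Bags: B1 = {2, 3, 4, 5}  B2 = {2, 3, 4, 6}  B3 = {0, 2, 3, 4}  B4 = {2, 3, 4, 7}  B5 = {1, 2, 3, 4}
Tree: B1–B2, B2–B3, B3–B4, B4–B5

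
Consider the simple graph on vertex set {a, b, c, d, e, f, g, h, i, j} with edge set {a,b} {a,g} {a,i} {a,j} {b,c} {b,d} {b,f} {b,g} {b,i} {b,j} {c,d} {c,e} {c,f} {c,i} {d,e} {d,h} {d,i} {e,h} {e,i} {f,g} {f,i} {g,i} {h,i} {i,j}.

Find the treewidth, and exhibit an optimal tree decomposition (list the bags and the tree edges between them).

The largest bag has 4 vertices, giving width 3; this decomposition certifies tw(G) ≤ 3. For the lower bound, the 4 vertices {d, e, h, i} are pairwise adjacent, and any tree decomposition puts a clique entirely inside one bag — forcing width ≥ 3. Therefore the treewidth is 3.

Treewidth 3.
One optimal decomposition is:
Bags: B1 = {b, f, g, i}  B2 = {a, b, g, i}  B3 = {b, c, f, i}  B4 = {b, c, d, i}  B5 = {c, d, e, i}  B6 = {a, b, i, j}  B7 = {d, e, h, i}
Tree: B1–B2, B1–B3, B3–B4, B4–B5, B2–B6, B5–B7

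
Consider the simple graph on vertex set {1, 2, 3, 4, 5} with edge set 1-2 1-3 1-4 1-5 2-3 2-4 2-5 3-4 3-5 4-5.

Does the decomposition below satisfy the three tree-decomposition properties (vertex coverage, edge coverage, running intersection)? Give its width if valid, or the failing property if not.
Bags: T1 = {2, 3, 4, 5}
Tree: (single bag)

A tree decomposition must satisfy three properties: every vertex lies in some bag; for every edge, both endpoints lie together in some bag; and for every vertex, the bags containing it form a connected subtree. Here vertex 1 appears in no bag, so the decomposition is invalid.

No — vertex 1 appears in no bag.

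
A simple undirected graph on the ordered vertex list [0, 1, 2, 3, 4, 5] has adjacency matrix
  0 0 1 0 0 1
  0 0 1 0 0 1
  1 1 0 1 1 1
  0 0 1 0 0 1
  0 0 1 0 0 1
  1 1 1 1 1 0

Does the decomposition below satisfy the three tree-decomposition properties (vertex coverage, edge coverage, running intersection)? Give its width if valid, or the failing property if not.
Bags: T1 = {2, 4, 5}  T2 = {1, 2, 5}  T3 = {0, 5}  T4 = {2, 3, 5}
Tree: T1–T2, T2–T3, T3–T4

No — edge (2,0) lies in no bag.

A tree decomposition must satisfy three properties: every vertex lies in some bag; for every edge, both endpoints lie together in some bag; and for every vertex, the bags containing it form a connected subtree. Here edge (2,0) lies in no bag, so the decomposition is invalid.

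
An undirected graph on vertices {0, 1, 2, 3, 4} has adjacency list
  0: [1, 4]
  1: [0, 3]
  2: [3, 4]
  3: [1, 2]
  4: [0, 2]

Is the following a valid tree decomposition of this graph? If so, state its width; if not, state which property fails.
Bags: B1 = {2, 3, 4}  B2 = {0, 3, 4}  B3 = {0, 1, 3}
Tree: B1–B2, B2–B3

Every vertex of G appears in some bag (union = {0, 1, 2, 3, 4}); every edge is covered by a bag; and for each vertex v the set of bags containing v is connected in the bag tree. The decomposition is therefore valid. The largest bag has 3 vertices, so the width is 2.

Yes; width 2.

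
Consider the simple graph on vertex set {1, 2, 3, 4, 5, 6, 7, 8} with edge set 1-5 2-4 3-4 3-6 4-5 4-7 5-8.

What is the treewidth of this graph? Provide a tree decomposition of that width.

Treewidth 1.
One optimal decomposition is:
Bags: B1 = {4, 5}  B2 = {3, 4}  B3 = {3, 6}  B4 = {1, 5}  B5 = {2, 4}  B6 = {5, 8}  B7 = {4, 7}
Tree: B1–B2, B2–B3, B1–B4, B1–B5, B1–B6, B2–B7

Every bag has size at most 2, so the width is 2 − 1 = 1 and tw(G) ≤ 1. G has an edge, so its treewidth is at least 1. Therefore the treewidth is 1.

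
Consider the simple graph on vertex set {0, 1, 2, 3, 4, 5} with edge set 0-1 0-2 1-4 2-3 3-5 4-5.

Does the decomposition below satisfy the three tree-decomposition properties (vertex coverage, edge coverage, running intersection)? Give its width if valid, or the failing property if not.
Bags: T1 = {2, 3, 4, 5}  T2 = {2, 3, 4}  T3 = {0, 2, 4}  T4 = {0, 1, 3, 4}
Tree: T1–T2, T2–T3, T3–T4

No — bags containing vertex 3 are not connected in the tree.

A tree decomposition must satisfy three properties: every vertex lies in some bag; for every edge, both endpoints lie together in some bag; and for every vertex, the bags containing it form a connected subtree. Here bags containing vertex 3 are not connected in the tree, so the decomposition is invalid.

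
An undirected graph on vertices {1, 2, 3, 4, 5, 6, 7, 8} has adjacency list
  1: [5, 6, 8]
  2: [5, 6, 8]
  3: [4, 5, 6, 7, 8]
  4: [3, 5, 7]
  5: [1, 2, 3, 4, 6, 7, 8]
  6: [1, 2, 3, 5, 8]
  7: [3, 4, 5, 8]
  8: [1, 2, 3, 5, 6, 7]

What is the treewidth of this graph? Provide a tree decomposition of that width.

The largest bag has 4 vertices, giving width 3; this decomposition certifies tw(G) ≤ 3. Conversely, {1, 5, 6, 8} is a clique of size 4, and the vertices of any clique must share a bag in every tree decomposition; so some bag has ≥ 4 vertices and tw(G) ≥ 3. The upper and lower bounds meet at 3, so that is the treewidth.

Treewidth 3.
One optimal decomposition is:
Bags: B1 = {3, 5, 7, 8}  B2 = {3, 5, 6, 8}  B3 = {1, 5, 6, 8}  B4 = {2, 5, 6, 8}  B5 = {3, 4, 5, 7}
Tree: B1–B2, B2–B3, B2–B4, B1–B5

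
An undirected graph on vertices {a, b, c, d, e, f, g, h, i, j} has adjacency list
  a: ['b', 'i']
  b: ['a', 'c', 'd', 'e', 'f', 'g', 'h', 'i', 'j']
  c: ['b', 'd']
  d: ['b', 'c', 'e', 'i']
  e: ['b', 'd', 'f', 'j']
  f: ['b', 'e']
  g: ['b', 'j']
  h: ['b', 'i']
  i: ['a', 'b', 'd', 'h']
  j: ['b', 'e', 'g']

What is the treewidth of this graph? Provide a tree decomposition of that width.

Treewidth 2.
Bags: B1 = {b, c, d}  B2 = {b, d, e}  B3 = {b, e, j}  B4 = {b, g, j}  B5 = {b, d, i}  B6 = {b, e, f}  B7 = {a, b, i}  B8 = {b, h, i}
Tree: B1–B2, B2–B3, B3–B4, B2–B5, B3–B6, B5–B7, B7–B8

Each bag holds 3 vertices, so the decomposition has width 2, which upper-bounds the treewidth. On the other hand G contains the 3-clique {b, d, e}. A clique must lie in a single bag of any decomposition, so no decomposition can have width below 2. The upper and lower bounds meet at 2, so that is the treewidth.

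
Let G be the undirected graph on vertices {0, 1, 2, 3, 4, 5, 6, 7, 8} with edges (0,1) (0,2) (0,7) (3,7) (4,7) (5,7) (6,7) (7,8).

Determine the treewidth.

1

A width-1 tree decomposition is:
Bags: B1 = {3, 7}  B2 = {7, 8}  B3 = {0, 7}  B4 = {6, 7}  B5 = {5, 7}  B6 = {0, 1}  B7 = {4, 7}  B8 = {0, 2}
Tree: B1–B2, B1–B3, B3–B4, B2–B5, B3–B6, B3–B7, B6–B8
Every bag has size at most 2, so the width is 2 − 1 = 1 and tw(G) ≤ 1. Since G has at least one edge (e.g. 7–3), it is not an edgeless graph, so tw(G) ≥ 1. The upper and lower bounds meet at 1, so that is the treewidth.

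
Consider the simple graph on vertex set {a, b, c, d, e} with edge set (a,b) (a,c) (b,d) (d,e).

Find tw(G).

A width-1 tree decomposition is:
Bags: B1 = {a, c}  B2 = {a, b}  B3 = {b, d}  B4 = {d, e}
Tree: B1–B2, B2–B3, B3–B4
Each bag holds 2 vertices, so the decomposition has width 1, which upper-bounds the treewidth. Since G has at least one edge (e.g. c–a), it is not an edgeless graph, so tw(G) ≥ 1. Combining the bounds, tw(G) = 1.

1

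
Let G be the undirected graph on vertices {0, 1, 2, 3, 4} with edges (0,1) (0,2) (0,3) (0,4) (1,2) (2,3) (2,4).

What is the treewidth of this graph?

A width-2 tree decomposition is:
Bags: B1 = {0, 2, 4}  B2 = {0, 2, 3}  B3 = {0, 1, 2}
Tree: B1–B2, B2–B3
The largest bag has 3 vertices, giving width 2; this decomposition certifies tw(G) ≤ 2. Conversely, {0, 1, 2} is a clique of size 3, and the vertices of any clique must share a bag in every tree decomposition; so some bag has ≥ 3 vertices and tw(G) ≥ 2. Therefore the treewidth is 2.

2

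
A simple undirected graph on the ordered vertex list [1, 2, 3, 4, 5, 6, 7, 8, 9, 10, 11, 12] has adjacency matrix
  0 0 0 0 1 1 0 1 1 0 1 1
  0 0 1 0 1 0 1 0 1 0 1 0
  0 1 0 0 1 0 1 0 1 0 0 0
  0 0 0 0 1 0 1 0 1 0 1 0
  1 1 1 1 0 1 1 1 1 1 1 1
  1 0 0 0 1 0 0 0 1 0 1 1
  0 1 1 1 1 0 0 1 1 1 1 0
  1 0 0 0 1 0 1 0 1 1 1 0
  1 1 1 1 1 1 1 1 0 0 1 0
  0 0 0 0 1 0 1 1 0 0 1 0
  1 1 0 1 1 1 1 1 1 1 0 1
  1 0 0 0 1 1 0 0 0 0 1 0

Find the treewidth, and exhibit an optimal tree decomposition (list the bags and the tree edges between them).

Each bag holds 5 vertices, so the decomposition has width 4, which upper-bounds the treewidth. Conversely, {1, 5, 8, 9, 11} is a clique of size 5, and the vertices of any clique must share a bag in every tree decomposition; so some bag has ≥ 5 vertices and tw(G) ≥ 4. The upper and lower bounds meet at 4, so that is the treewidth.

Treewidth 4.
Bags: B1 = {5, 7, 8, 9, 11}  B2 = {1, 5, 8, 9, 11}  B3 = {1, 5, 6, 9, 11}  B4 = {4, 5, 7, 9, 11}  B5 = {5, 7, 8, 10, 11}  B6 = {2, 5, 7, 9, 11}  B7 = {1, 5, 6, 11, 12}  B8 = {2, 3, 5, 7, 9}
Tree: B1–B2, B2–B3, B1–B4, B1–B5, B1–B6, B3–B7, B6–B8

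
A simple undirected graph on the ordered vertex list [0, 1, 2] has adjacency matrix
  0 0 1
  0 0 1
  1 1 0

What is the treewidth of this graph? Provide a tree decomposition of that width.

The largest bag has 2 vertices, giving width 1; this decomposition certifies tw(G) ≤ 1. Since G has at least one edge (e.g. 0–2), it is not an edgeless graph, so tw(G) ≥ 1. The upper and lower bounds meet at 1, so that is the treewidth.

Treewidth 1.
One such decomposition:
Bags: B1 = {0, 2}  B2 = {1, 2}
Tree: B1–B2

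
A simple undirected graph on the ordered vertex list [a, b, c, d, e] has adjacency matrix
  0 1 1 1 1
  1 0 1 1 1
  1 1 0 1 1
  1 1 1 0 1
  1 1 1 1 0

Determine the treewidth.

A width-4 tree decomposition is:
Bags: B1 = {a, b, c, d, e}
Tree: (single bag)
With just one bag of size 5, the width is 5 − 1 = 4, so tw(G) ≤ 4. Conversely, {a, b, c, d, e} is a clique of size 5, and the vertices of any clique must share a bag in every tree decomposition; so some bag has ≥ 5 vertices and tw(G) ≥ 4. Combining the bounds, tw(G) = 4.

4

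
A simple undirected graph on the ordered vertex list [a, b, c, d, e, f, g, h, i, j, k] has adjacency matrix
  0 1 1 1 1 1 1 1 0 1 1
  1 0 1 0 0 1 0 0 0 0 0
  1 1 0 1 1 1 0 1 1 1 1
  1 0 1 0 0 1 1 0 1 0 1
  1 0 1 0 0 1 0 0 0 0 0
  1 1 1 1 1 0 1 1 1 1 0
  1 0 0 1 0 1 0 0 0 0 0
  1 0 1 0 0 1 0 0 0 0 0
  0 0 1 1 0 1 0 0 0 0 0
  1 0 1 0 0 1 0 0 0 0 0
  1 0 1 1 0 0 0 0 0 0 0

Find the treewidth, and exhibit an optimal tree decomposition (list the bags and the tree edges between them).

Each bag holds 4 vertices, so the decomposition has width 3, which upper-bounds the treewidth. Conversely, {a, d, f, g} is a clique of size 4, and the vertices of any clique must share a bag in every tree decomposition; so some bag has ≥ 4 vertices and tw(G) ≥ 3. Combining the bounds, tw(G) = 3.

Treewidth 3.
One optimal decomposition is:
Bags: B1 = {a, c, f, j}  B2 = {a, c, d, f}  B3 = {a, c, d, k}  B4 = {c, d, f, i}  B5 = {a, b, c, f}  B6 = {a, d, f, g}  B7 = {a, c, f, h}  B8 = {a, c, e, f}
Tree: B1–B2, B2–B3, B2–B4, B1–B5, B2–B6, B1–B7, B7–B8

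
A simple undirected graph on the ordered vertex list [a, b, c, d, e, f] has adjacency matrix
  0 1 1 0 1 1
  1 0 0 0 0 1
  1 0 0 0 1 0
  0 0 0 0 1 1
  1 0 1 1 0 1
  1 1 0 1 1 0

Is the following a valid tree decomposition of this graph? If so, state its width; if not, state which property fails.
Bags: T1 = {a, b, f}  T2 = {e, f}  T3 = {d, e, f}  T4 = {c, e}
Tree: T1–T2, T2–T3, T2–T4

A tree decomposition must satisfy three properties: every vertex lies in some bag; for every edge, both endpoints lie together in some bag; and for every vertex, the bags containing it form a connected subtree. Here edge (a,e) lies in no bag, so the decomposition is invalid.

No — edge (a,e) lies in no bag.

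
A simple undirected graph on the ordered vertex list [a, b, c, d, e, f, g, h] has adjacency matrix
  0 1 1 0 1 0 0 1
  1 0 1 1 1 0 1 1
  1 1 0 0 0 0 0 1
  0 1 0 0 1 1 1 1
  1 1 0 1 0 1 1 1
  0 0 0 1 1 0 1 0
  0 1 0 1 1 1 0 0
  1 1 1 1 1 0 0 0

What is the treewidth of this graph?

A width-3 tree decomposition is:
Bags: B1 = {b, d, e, h}  B2 = {b, d, e, g}  B3 = {a, b, e, h}  B4 = {d, e, f, g}  B5 = {a, b, c, h}
Tree: B1–B2, B1–B3, B2–B4, B3–B5
Each bag holds 4 vertices, so the decomposition has width 3, which upper-bounds the treewidth. On the other hand G contains the 4-clique {d, e, f, g}. A clique must lie in a single bag of any decomposition, so no decomposition can have width below 3. The upper and lower bounds meet at 3, so that is the treewidth.

3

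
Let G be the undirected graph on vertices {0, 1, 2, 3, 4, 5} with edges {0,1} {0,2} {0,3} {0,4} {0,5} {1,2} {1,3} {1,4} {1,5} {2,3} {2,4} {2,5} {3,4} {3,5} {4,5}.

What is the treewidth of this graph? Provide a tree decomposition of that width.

Treewidth 5.
One optimal decomposition is:
Bags: B1 = {0, 1, 2, 3, 4, 5}
Tree: (single bag)

With just one bag of size 6, the width is 6 − 1 = 5, so tw(G) ≤ 5. Conversely, {0, 1, 2, 3, 4, 5} is a clique of size 6, and the vertices of any clique must share a bag in every tree decomposition; so some bag has ≥ 6 vertices and tw(G) ≥ 5. Hence tw(G) = 5 exactly.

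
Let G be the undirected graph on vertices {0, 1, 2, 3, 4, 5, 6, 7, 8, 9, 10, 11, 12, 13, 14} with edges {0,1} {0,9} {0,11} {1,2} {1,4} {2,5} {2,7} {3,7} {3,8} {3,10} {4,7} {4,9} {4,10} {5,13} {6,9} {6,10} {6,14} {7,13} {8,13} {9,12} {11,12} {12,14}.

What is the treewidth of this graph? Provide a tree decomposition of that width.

Treewidth 3.
Bags: B1 = {6, 11, 12, 14}  B2 = {6, 9, 11, 12}  B3 = {0, 6, 9, 11}  B4 = {0, 6, 9, 10}  B5 = {0, 4, 9, 10}  B6 = {0, 1, 4, 10}  B7 = {1, 3, 4, 10}  B8 = {1, 3, 4, 7}  B9 = {1, 2, 3, 7}  B10 = {2, 3, 7, 8}  B11 = {2, 7, 8, 13}  B12 = {2, 5, 8, 13}
Tree: B1–B2, B2–B3, B3–B4, B4–B5, B5–B6, B6–B7, B7–B8, B8–B9, B9–B10, B10–B11, B11–B12

Every bag has size at most 4, so the width is 4 − 1 = 3 and tw(G) ≤ 3. For the lower bound: the 4 vertex sets {11,12,14}, {6}, {9}, {0,1,4,10} are disjoint, each induces a connected subgraph, and every pair is joined by at least one edge of G. Contracting each set to a single vertex therefore yields K_{4} as a minor, and since treewidth is minor-monotone, tw(G) ≥ tw(K_{4}) = 3. Hence tw(G) = 3 exactly.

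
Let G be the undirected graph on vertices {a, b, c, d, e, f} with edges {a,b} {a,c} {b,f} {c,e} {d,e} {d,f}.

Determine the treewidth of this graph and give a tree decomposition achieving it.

The largest bag has 3 vertices, giving width 2; this decomposition certifies tw(G) ≤ 2. The edges c–e–d–f–b–a–c form a cycle, so G is not a tree and its treewidth is at least 2. Combining the bounds, tw(G) = 2.

Treewidth 2.
One such decomposition:
Bags: B1 = {c, d, e}  B2 = {c, d, f}  B3 = {b, c, f}  B4 = {a, b, c}
Tree: B1–B2, B2–B3, B3–B4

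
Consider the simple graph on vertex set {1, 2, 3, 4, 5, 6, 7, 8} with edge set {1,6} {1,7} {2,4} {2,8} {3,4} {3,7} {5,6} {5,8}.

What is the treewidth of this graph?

2

A width-2 tree decomposition is:
Bags: B1 = {1, 6, 7}  B2 = {5, 6, 7}  B3 = {5, 7, 8}  B4 = {2, 7, 8}  B5 = {2, 4, 7}  B6 = {3, 4, 7}
Tree: B1–B2, B2–B3, B3–B4, B4–B5, B5–B6
The largest bag has 3 vertices, giving width 2; this decomposition certifies tw(G) ≤ 2. For the lower bound, G contains the cycle 7–1–6–5–8–2–4–3–7, so G is not a forest; only forests have treewidth ≤ 1, hence tw(G) ≥ 2. Therefore the treewidth is 2.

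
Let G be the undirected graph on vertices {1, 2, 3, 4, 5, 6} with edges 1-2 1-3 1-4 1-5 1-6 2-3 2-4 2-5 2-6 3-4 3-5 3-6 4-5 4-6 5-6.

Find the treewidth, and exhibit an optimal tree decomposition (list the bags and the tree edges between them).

Treewidth 5.
One such decomposition:
Bags: B1 = {1, 2, 3, 4, 5, 6}
Tree: (single bag)

With just one bag of size 6, the width is 6 − 1 = 5, so tw(G) ≤ 5. For the lower bound, the 6 vertices {1, 2, 3, 4, 5, 6} are pairwise adjacent, and any tree decomposition puts a clique entirely inside one bag — forcing width ≥ 5. Therefore the treewidth is 5.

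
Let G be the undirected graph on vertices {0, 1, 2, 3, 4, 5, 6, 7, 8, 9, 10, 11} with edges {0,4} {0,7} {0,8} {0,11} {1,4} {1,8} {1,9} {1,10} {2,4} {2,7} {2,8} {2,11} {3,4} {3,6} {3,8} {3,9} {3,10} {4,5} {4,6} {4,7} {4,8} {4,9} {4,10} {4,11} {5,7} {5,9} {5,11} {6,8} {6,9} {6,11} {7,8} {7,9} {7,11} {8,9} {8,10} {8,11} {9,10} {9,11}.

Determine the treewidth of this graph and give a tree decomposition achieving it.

Treewidth 4.
One optimal decomposition is:
Bags: B1 = {4, 6, 8, 9, 11}  B2 = {4, 7, 8, 9, 11}  B3 = {3, 4, 6, 8, 9}  B4 = {2, 4, 7, 8, 11}  B5 = {0, 4, 7, 8, 11}  B6 = {3, 4, 8, 9, 10}  B7 = {1, 4, 8, 9, 10}  B8 = {4, 5, 7, 9, 11}
Tree: B1–B2, B1–B3, B2–B4, B2–B5, B3–B6, B6–B7, B2–B8

Each bag holds 5 vertices, so the decomposition has width 4, which upper-bounds the treewidth. On the other hand G contains the 5-clique {0, 4, 7, 8, 11}. A clique must lie in a single bag of any decomposition, so no decomposition can have width below 4. Hence tw(G) = 4 exactly.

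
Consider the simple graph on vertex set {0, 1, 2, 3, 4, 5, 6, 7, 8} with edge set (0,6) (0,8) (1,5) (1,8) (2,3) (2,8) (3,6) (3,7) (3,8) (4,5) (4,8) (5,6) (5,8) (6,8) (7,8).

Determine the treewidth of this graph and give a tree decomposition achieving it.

Treewidth 2.
One optimal decomposition is:
Bags: B1 = {3, 7, 8}  B2 = {3, 6, 8}  B3 = {0, 6, 8}  B4 = {5, 6, 8}  B5 = {1, 5, 8}  B6 = {2, 3, 8}  B7 = {4, 5, 8}
Tree: B1–B2, B2–B3, B2–B4, B4–B5, B2–B6, B5–B7

Every bag has size at most 3, so the width is 3 − 1 = 2 and tw(G) ≤ 2. On the other hand G contains the 3-clique {0, 6, 8}. A clique must lie in a single bag of any decomposition, so no decomposition can have width below 2. Therefore the treewidth is 2.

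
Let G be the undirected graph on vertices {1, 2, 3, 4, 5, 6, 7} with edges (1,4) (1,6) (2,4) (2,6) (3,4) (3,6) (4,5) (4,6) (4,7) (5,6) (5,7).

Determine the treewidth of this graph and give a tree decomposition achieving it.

The largest bag has 3 vertices, giving width 2; this decomposition certifies tw(G) ≤ 2. On the other hand G contains the 3-clique {1, 4, 6}. A clique must lie in a single bag of any decomposition, so no decomposition can have width below 2. The upper and lower bounds meet at 2, so that is the treewidth.

Treewidth 2.
Bags: B1 = {4, 5, 7}  B2 = {4, 5, 6}  B3 = {2, 4, 6}  B4 = {3, 4, 6}  B5 = {1, 4, 6}
Tree: B1–B2, B2–B3, B3–B4, B2–B5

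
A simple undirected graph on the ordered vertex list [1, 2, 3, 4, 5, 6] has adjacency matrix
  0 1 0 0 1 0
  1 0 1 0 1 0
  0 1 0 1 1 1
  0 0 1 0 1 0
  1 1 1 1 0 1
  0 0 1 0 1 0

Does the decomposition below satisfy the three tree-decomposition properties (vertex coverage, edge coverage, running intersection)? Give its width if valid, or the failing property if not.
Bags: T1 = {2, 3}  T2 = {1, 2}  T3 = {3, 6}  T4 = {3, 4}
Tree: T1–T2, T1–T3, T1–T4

A tree decomposition must satisfy three properties: every vertex lies in some bag; for every edge, both endpoints lie together in some bag; and for every vertex, the bags containing it form a connected subtree. Here vertex 5 appears in no bag, so the decomposition is invalid.

No — vertex 5 appears in no bag.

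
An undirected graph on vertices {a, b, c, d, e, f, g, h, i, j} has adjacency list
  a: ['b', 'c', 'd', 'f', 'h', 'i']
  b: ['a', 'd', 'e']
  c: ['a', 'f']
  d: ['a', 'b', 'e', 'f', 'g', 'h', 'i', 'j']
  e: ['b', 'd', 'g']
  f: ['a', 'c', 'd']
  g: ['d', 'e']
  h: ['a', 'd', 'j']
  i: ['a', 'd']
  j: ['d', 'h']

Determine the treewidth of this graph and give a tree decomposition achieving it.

Every bag has size at most 3, so the width is 3 − 1 = 2 and tw(G) ≤ 2. On the other hand G contains the 3-clique {d, e, g}. A clique must lie in a single bag of any decomposition, so no decomposition can have width below 2. Therefore the treewidth is 2.

Treewidth 2.
One optimal decomposition is:
Bags: B1 = {a, d, h}  B2 = {a, b, d}  B3 = {b, d, e}  B4 = {a, d, f}  B5 = {d, h, j}  B6 = {a, c, f}  B7 = {d, e, g}  B8 = {a, d, i}
Tree: B1–B2, B2–B3, B1–B4, B1–B5, B4–B6, B3–B7, B2–B8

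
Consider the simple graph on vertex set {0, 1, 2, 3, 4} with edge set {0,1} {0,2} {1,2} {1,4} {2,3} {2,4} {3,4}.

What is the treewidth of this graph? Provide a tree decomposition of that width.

Each bag holds 3 vertices, so the decomposition has width 2, which upper-bounds the treewidth. For the lower bound, the 3 vertices {0, 1, 2} are pairwise adjacent, and any tree decomposition puts a clique entirely inside one bag — forcing width ≥ 2. Combining the bounds, tw(G) = 2.

Treewidth 2.
One optimal decomposition is:
Bags: B1 = {2, 3, 4}  B2 = {1, 2, 4}  B3 = {0, 1, 2}
Tree: B1–B2, B2–B3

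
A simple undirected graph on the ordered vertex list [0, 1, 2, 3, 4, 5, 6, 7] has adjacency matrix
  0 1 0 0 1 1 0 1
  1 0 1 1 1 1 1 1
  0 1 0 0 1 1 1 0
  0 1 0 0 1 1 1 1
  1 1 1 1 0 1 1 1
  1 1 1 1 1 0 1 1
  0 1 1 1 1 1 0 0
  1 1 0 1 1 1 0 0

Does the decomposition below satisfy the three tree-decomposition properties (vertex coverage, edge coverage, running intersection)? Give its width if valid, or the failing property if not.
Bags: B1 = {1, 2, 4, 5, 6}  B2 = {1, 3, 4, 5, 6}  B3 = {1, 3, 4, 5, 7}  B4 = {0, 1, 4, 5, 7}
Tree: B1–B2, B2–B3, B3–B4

Yes; width 4.

Checking the three conditions: (i) the bags cover all of {0, 1, 2, 3, 4, 5, 6, 7}; (ii) for each edge, some bag contains both endpoints; (iii) the bags containing any fixed vertex form a subtree. All hold, so the decomposition is valid with width 5 − 1 = 4.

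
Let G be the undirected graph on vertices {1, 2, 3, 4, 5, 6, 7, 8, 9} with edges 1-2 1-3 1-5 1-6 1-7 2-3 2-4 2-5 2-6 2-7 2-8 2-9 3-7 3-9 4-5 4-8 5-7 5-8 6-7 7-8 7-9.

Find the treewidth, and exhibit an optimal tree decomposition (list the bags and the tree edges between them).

The largest bag has 4 vertices, giving width 3; this decomposition certifies tw(G) ≤ 3. For the lower bound, the 4 vertices {2, 4, 5, 8} are pairwise adjacent, and any tree decomposition puts a clique entirely inside one bag — forcing width ≥ 3. Combining the bounds, tw(G) = 3.

Treewidth 3.
Bags: B1 = {1, 2, 3, 7}  B2 = {1, 2, 5, 7}  B3 = {2, 3, 7, 9}  B4 = {1, 2, 6, 7}  B5 = {2, 5, 7, 8}  B6 = {2, 4, 5, 8}
Tree: B1–B2, B1–B3, B2–B4, B2–B5, B5–B6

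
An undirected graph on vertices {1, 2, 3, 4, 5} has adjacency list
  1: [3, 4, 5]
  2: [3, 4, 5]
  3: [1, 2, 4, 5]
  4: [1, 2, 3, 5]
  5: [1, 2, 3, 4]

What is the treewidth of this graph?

A width-3 tree decomposition is:
Bags: B1 = {2, 3, 4, 5}  B2 = {1, 3, 4, 5}
Tree: B1–B2
The largest bag has 4 vertices, giving width 3; this decomposition certifies tw(G) ≤ 3. Conversely, {1, 3, 4, 5} is a clique of size 4, and the vertices of any clique must share a bag in every tree decomposition; so some bag has ≥ 4 vertices and tw(G) ≥ 3. The upper and lower bounds meet at 3, so that is the treewidth.

3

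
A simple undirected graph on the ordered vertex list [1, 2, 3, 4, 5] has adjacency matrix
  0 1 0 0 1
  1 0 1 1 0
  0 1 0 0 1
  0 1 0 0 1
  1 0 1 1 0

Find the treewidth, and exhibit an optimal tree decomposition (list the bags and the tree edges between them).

Treewidth 2.
Bags: B1 = {1, 2, 5}  B2 = {2, 4, 5}  B3 = {2, 3, 5}
Tree: B1–B2, B2–B3

Every bag has size at most 3, so the width is 3 − 1 = 2 and tw(G) ≤ 2. The edges 2–1–5–4–2 form a cycle, so G is not a tree and its treewidth is at least 2. Combining the bounds, tw(G) = 2.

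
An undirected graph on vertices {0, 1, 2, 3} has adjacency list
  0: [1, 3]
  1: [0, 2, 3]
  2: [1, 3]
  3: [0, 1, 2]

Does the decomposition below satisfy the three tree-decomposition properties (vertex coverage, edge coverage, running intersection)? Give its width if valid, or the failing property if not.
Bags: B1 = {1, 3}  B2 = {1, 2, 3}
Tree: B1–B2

No — vertex 0 appears in no bag.

A tree decomposition must satisfy three properties: every vertex lies in some bag; for every edge, both endpoints lie together in some bag; and for every vertex, the bags containing it form a connected subtree. Here vertex 0 appears in no bag, so the decomposition is invalid.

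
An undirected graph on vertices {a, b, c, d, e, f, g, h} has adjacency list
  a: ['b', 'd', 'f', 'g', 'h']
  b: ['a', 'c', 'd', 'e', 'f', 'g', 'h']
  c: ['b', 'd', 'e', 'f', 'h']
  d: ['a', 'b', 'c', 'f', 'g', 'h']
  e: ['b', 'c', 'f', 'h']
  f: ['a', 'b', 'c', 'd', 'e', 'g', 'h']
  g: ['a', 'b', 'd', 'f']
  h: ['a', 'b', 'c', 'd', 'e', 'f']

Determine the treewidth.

4

A width-4 tree decomposition is:
Bags: B1 = {b, c, d, f, h}  B2 = {a, b, d, f, h}  B3 = {b, c, e, f, h}  B4 = {a, b, d, f, g}
Tree: B1–B2, B1–B3, B2–B4
The largest bag has 5 vertices, giving width 4; this decomposition certifies tw(G) ≤ 4. Conversely, {a, b, d, f, g} is a clique of size 5, and the vertices of any clique must share a bag in every tree decomposition; so some bag has ≥ 5 vertices and tw(G) ≥ 4. The upper and lower bounds meet at 4, so that is the treewidth.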